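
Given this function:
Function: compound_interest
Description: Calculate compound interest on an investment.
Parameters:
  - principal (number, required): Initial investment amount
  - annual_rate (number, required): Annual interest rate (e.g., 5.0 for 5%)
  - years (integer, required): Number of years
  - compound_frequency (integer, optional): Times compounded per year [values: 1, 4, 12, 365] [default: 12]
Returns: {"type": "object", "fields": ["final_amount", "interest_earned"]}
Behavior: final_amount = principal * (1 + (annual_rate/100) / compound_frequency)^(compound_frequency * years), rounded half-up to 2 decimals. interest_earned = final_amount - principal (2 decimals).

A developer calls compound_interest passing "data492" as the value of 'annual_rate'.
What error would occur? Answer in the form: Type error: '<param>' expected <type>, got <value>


Spec: 'annual_rate' is declared as number; "data492" is a string.
Type error: 'annual_rate' expected number, got "data492"


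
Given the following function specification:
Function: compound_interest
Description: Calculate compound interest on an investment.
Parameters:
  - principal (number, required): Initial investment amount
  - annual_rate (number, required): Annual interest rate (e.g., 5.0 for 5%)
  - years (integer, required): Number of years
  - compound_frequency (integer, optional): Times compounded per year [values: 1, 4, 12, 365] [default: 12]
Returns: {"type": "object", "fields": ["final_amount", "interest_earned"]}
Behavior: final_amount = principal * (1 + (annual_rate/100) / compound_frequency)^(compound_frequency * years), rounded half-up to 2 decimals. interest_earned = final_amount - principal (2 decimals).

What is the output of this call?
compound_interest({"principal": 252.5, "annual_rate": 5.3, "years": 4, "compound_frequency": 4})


rate per period = 5.3/100/4 = 0.01325 (keep full precision); periods = 4 * 4 = 16
(1 + 0.01325)^16 = 1.2344281
final_amount = 252.5 * 1.2344281 = 311.693095 -> 311.69
interest_earned = 311.69 - 252.50 = 59.19
Output:
{"final_amount": 311.69, "interest_earned": 59.19}


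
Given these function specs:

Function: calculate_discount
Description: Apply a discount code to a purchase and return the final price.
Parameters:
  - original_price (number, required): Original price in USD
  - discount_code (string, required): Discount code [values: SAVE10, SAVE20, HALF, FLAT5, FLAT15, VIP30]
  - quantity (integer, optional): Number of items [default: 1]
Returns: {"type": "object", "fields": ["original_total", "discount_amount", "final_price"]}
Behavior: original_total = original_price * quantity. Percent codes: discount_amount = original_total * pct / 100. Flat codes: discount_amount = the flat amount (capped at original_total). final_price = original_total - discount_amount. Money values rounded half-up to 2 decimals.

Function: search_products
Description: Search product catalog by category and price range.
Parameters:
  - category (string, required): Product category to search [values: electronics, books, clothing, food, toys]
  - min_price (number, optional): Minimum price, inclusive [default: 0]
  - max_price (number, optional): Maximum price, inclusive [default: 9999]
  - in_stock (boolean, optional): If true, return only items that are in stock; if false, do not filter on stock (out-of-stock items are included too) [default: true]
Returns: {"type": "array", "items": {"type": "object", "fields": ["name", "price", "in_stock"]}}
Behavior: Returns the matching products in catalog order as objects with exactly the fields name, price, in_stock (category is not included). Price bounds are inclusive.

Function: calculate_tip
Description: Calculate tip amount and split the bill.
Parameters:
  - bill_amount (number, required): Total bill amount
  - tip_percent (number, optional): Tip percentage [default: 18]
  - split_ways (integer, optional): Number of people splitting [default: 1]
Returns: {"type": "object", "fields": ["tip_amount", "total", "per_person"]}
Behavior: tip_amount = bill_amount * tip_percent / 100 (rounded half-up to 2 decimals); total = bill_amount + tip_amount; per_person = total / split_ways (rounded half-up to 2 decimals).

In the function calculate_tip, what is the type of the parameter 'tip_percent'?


The calculate_tip spec declares:
  - tip_percent (number, optional): Tip percentage [default: 18]
Type:
number


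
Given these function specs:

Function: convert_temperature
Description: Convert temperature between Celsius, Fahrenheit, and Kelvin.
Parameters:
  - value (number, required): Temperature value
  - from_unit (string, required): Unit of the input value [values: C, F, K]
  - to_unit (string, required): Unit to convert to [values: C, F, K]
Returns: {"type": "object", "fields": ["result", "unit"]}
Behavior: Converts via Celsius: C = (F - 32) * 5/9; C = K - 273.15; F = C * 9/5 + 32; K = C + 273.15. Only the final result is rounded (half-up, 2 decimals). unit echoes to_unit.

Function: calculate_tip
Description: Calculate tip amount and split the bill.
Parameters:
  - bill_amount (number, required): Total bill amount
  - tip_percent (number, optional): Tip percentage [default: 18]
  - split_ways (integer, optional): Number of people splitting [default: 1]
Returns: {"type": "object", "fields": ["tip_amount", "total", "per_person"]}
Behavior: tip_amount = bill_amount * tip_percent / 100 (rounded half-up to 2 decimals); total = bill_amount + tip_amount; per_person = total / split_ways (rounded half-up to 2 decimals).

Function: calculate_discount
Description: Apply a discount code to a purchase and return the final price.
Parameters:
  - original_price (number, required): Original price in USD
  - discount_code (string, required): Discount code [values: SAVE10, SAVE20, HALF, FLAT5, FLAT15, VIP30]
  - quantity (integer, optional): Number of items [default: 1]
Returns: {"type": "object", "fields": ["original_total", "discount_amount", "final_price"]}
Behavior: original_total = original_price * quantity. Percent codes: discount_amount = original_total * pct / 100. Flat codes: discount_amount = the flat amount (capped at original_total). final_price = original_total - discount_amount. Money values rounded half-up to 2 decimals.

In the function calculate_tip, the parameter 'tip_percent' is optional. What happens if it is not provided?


The calculate_tip spec declares:
  - tip_percent (number, optional): Tip percentage [default: 18]
It defaults to 18


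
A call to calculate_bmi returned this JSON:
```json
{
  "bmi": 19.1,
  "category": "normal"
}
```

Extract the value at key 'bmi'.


19.1


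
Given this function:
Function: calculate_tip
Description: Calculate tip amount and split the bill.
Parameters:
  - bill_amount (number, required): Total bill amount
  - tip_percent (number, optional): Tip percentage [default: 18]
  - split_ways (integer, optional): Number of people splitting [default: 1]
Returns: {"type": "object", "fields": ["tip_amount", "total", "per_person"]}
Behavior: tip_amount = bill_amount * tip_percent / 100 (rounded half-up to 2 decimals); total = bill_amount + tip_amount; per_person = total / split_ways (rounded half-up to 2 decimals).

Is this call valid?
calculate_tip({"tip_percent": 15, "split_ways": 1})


Checking required parameters...
Missing required parameter: bill_amount
Invalid - missing required parameter 'bill_amount'


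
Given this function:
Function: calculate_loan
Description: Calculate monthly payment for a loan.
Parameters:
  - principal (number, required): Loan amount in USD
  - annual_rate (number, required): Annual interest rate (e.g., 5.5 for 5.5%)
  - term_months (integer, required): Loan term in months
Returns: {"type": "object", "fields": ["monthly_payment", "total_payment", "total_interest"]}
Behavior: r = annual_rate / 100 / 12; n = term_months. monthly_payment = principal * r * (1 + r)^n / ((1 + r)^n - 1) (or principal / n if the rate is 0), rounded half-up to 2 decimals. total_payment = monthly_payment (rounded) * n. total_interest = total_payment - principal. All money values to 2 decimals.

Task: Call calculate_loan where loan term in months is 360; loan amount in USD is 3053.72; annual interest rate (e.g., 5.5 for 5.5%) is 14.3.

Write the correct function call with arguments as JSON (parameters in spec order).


Mapping each described value to its parameter name:
  'Loan term in months' -> term_months = 360
  'Loan amount in USD' -> principal = 3053.72
  'Annual interest rate (e.g., 5.5 for 5.5%)' -> annual_rate = 14.3
calculate_loan({"principal": 3053.72, "annual_rate": 14.3, "term_months": 360})


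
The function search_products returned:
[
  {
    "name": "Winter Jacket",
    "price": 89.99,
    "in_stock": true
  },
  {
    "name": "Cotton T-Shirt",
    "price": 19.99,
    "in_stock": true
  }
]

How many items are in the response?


Items: Winter Jacket, Cotton T-Shirt
2


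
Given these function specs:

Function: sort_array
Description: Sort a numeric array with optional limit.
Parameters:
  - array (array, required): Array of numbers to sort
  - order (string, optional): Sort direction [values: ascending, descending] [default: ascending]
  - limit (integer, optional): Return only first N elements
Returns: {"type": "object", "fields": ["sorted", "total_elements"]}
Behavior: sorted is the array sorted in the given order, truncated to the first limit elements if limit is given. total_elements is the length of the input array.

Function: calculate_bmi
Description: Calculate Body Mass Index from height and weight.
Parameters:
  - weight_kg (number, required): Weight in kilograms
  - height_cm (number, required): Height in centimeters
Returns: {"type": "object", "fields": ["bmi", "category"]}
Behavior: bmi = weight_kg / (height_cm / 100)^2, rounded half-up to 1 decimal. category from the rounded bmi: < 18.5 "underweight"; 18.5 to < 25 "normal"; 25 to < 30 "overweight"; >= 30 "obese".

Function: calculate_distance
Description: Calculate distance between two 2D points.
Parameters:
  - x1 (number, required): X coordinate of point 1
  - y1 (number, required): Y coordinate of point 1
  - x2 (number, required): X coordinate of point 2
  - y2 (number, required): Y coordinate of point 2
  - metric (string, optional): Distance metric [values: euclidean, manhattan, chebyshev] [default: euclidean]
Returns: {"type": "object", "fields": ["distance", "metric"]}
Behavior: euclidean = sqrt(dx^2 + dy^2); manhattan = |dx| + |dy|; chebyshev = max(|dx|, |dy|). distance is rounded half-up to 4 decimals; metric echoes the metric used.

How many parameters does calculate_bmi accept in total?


Parameters of calculate_bmi: weight_kg (required), height_cm (required)
Total:
2


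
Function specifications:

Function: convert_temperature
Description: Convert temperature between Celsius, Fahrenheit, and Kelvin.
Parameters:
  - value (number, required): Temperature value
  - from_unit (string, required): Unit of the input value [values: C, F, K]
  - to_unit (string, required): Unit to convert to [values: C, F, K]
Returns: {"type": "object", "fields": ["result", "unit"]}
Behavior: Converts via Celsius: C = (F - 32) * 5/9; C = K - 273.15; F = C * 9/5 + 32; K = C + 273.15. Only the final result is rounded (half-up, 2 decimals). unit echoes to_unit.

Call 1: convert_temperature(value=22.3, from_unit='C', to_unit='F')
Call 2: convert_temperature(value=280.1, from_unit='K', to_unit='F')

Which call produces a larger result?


Call 1:
  Input already in C: 22.3
  To F: 22.3 * 9/5 + 32 = 72.14
  Round to 2 decimals: 72.14
  -> 72.14 F
Call 2:
  To C: 280.1 - 273.15 = 6.95
  To F: 6.95 * 9/5 + 32 = 44.51
  Round to 2 decimals: 44.51
  -> 44.51 F
Call 1 (72.14 F)


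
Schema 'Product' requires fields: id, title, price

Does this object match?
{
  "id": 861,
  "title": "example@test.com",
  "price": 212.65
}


Checking required fields... All present.
Valid - all required fields present


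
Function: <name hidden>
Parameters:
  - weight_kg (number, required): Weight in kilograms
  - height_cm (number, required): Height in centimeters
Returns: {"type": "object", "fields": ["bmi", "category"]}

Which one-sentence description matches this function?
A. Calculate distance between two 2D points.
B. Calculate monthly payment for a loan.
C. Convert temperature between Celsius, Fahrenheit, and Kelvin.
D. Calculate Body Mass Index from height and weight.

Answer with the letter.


Parameters weight_kg, height_cm and return ["bmi", "category"] fit: Calculate Body Mass Index from height and weight.
D


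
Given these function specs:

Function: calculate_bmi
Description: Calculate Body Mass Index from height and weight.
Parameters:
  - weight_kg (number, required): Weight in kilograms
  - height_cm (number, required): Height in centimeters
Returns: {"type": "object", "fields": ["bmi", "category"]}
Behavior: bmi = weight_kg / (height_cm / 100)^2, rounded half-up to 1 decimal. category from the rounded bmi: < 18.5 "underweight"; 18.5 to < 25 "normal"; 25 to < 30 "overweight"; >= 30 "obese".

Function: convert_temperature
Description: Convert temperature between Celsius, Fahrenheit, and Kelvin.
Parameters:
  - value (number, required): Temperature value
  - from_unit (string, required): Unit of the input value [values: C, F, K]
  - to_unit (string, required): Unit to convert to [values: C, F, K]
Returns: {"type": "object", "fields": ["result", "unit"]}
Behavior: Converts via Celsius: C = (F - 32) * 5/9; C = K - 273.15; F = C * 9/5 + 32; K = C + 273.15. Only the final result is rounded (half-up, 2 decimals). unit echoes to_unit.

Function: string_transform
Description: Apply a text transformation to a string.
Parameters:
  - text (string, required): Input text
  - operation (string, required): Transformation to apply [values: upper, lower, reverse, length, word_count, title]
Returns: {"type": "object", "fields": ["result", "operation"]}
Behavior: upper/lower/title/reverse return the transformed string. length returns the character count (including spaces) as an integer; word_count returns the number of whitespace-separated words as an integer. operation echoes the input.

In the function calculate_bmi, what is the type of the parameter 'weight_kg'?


The calculate_bmi spec declares:
  - weight_kg (number, required): Weight in kilograms
Type:
number


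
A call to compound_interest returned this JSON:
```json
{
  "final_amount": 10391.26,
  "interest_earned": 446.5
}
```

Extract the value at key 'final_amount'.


10391.26


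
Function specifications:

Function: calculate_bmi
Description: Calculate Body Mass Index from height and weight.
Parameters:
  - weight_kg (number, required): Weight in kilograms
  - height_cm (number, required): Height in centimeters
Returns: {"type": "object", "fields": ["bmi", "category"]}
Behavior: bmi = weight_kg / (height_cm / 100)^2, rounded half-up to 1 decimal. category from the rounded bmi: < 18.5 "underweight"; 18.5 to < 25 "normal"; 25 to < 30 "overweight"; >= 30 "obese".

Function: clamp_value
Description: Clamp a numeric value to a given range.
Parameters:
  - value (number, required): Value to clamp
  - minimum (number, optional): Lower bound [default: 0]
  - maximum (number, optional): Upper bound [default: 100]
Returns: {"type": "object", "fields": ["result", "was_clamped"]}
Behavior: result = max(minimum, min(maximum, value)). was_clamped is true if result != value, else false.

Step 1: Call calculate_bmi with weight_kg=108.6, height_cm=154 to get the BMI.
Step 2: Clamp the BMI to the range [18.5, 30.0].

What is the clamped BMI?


Step 1: calculate_bmi(weight_kg=108.6, height_cm=154)
  height_m = 154 / 100 = 1.54
  bmi = 108.6 / 1.54^2 = 108.6 / 2.3716 = 45.79187 -> 45.8
  45.8 >= 30 -> obese
  -> bmi = 45.8
Step 2: clamp_value(value=45.8, minimum=18.5, maximum=30.0)
  result = max(18.5, min(30.0, 45.8)) = max(18.5, 30.0) = 30.0
  was_clamped = (30.0 != 45.8) = true
  -> result = 30.0
30.0


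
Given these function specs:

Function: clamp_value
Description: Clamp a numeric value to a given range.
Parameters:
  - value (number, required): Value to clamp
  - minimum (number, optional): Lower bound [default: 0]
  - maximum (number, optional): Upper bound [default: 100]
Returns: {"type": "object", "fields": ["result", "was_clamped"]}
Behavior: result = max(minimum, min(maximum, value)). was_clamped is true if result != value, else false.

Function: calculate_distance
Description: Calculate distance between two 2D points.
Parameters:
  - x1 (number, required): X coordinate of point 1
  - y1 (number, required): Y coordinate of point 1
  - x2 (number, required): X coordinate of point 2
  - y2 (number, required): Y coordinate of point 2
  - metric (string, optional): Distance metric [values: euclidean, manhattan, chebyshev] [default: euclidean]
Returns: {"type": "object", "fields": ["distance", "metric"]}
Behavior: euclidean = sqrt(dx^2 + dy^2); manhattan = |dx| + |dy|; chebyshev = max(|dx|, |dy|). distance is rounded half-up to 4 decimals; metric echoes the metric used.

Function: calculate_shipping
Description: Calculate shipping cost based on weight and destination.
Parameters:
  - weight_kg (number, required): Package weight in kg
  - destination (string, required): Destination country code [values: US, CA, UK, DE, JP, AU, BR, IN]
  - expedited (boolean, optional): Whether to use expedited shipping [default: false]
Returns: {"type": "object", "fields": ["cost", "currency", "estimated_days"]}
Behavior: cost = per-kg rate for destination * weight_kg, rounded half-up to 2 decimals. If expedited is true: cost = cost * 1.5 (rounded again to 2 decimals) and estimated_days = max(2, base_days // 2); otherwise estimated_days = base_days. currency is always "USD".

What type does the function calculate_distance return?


The calculate_distance spec declares Returns: {"type": "object", "fields": ["distance", "metric"]}
Type:
object


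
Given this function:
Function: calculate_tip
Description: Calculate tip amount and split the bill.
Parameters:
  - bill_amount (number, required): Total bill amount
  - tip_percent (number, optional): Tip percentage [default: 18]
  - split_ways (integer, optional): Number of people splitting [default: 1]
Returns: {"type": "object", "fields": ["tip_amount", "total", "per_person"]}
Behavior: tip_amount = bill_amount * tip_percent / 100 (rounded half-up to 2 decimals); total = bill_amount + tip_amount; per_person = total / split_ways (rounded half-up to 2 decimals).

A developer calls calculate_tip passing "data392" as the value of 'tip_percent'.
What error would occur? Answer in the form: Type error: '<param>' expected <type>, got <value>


Spec: 'tip_percent' is declared as number; "data392" is a string.
Type error: 'tip_percent' expected number, got "data392"


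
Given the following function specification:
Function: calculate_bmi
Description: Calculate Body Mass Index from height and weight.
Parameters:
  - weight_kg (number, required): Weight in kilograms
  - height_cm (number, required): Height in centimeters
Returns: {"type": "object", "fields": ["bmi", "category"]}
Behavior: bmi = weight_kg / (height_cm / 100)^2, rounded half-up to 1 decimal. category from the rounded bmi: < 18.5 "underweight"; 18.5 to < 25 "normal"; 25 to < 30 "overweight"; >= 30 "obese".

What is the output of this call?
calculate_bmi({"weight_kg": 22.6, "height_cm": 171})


height_m = 171 / 100 = 1.71
bmi = 22.6 / 1.71^2 = 22.6 / 2.9241 = 7.728874 -> 7.7
7.7 < 18.5 -> underweight
Output:
{"bmi": 7.7, "category": "underweight"}


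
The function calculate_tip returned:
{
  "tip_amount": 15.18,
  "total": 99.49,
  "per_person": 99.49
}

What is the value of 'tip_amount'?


15.18


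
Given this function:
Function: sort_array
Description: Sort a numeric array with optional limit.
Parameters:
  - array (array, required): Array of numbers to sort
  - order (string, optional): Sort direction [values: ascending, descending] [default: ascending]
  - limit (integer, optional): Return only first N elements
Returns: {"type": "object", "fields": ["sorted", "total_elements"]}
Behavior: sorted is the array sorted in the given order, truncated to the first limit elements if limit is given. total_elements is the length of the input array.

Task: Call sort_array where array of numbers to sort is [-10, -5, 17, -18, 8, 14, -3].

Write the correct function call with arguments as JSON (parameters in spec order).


Mapping each described value to its parameter name:
  'Array of numbers to sort' -> array = [-10, -5, 17, -18, 8, 14, -3]
sort_array({"array": [-10, -5, 17, -18, 8, 14, -3]})


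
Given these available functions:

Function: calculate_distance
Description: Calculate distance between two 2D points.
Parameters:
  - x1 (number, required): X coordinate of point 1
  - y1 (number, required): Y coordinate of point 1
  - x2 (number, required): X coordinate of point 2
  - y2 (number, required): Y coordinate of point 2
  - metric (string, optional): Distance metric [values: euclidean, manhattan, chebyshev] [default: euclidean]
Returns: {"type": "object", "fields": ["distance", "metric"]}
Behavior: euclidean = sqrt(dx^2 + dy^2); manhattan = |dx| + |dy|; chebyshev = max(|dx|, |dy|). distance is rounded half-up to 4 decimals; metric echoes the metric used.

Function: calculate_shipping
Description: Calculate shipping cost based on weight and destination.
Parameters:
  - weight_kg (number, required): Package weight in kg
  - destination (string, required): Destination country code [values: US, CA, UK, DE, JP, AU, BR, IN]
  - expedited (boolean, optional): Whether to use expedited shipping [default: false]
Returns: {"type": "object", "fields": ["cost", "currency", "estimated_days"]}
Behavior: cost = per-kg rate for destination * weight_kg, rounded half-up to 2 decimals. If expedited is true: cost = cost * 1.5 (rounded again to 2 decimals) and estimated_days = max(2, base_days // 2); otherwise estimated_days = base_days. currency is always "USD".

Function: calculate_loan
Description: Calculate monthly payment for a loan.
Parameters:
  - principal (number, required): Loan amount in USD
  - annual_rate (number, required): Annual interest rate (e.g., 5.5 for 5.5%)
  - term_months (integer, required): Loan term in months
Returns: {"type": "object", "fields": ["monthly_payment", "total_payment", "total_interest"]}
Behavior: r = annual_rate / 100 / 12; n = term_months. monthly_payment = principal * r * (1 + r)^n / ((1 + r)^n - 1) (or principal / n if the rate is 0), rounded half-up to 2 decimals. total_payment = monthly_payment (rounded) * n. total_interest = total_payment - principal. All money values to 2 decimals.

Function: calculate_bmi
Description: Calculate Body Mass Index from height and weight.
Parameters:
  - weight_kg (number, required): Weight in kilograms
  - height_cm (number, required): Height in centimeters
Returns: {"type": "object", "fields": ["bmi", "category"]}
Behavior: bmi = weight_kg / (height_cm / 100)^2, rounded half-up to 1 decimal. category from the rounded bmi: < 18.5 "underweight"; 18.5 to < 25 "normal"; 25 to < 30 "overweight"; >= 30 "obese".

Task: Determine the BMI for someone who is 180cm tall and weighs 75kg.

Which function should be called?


The task needs a function whose description is: Calculate Body Mass Index from height and weight.
calculate_bmi


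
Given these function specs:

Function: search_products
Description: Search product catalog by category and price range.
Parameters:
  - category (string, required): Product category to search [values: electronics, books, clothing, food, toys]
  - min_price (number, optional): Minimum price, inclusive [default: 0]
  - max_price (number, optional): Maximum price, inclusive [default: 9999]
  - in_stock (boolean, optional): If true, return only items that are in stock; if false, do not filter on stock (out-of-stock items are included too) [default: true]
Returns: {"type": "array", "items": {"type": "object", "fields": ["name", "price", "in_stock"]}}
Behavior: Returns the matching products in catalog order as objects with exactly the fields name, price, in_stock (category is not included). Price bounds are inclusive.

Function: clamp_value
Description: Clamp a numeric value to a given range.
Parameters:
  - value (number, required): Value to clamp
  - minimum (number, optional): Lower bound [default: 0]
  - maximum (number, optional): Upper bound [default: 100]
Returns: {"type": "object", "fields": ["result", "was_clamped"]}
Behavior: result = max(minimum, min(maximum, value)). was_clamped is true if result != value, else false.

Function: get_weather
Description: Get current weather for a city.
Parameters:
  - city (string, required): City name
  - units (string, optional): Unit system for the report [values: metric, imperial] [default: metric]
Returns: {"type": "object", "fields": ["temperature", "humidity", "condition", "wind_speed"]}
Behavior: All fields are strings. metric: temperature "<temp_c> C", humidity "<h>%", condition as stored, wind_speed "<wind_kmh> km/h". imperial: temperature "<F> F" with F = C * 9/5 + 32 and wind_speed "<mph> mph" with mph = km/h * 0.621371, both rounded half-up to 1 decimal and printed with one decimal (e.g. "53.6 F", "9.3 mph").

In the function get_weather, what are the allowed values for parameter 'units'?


The get_weather spec declares:
  - units (string, optional): Unit system for the report [values: metric, imperial] [default: metric]
Allowed values:
metric, imperial


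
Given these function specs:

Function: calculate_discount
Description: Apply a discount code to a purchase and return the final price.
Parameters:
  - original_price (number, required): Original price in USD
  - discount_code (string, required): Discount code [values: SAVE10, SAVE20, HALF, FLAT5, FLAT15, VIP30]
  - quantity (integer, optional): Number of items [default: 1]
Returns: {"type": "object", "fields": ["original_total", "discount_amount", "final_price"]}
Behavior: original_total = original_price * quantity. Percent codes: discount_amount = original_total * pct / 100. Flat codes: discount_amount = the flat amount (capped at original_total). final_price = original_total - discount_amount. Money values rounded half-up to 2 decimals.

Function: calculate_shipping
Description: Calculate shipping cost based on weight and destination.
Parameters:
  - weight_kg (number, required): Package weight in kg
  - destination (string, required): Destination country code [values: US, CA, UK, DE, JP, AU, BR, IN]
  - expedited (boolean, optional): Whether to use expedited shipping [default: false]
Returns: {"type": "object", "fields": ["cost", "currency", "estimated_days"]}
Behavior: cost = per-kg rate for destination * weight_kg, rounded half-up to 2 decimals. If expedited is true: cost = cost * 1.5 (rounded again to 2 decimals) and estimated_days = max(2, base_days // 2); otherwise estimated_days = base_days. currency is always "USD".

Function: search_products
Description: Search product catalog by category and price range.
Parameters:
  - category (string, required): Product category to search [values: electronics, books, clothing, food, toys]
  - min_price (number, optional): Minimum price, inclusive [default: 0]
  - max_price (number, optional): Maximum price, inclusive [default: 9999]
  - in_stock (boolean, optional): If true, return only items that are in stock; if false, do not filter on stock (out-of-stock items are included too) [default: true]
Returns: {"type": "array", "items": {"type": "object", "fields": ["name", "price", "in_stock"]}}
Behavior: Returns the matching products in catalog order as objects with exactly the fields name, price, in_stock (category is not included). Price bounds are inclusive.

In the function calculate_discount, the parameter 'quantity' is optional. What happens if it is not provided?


The calculate_discount spec declares:
  - quantity (integer, optional): Number of items [default: 1]
It defaults to 1


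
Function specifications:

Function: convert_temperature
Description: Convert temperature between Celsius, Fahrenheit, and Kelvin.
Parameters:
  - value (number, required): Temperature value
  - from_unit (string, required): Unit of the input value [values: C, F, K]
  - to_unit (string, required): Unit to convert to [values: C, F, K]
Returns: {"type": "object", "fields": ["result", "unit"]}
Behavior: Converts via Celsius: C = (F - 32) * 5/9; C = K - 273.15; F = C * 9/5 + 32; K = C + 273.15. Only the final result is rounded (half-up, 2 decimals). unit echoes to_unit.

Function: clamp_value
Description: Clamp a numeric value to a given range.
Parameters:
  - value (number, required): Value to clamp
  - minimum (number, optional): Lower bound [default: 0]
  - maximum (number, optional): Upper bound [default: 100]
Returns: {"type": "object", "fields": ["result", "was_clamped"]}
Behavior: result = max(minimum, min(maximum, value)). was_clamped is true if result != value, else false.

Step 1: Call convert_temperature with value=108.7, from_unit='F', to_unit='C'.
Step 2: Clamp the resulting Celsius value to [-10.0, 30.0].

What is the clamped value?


Step 1: convert_temperature(value=108.7, from_unit=F, to_unit=C)
  To C: (108.7 - 32) * 5/9 = 42.611111
  Target is C: 42.611111
  Round to 2 decimals: 42.61
  -> result = 42.61 C
Step 2: clamp_value(value=42.61, minimum=-10.0, maximum=30.0)
  result = max(-10.0, min(30.0, 42.61)) = max(-10.0, 30.0) = 30.0
  was_clamped = (30.0 != 42.61) = true
  -> result = 30.0
30.0


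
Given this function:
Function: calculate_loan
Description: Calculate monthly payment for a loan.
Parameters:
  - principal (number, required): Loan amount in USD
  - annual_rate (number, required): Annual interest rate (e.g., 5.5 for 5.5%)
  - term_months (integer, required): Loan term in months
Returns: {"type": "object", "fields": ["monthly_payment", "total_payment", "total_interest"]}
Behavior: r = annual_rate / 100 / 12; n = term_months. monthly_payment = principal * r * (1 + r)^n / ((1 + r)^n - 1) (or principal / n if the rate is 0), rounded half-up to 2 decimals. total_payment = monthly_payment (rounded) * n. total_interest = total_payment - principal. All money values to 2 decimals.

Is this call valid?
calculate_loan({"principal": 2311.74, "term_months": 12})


Checking required parameters...
Missing required parameter: annual_rate
Invalid - missing required parameter 'annual_rate'


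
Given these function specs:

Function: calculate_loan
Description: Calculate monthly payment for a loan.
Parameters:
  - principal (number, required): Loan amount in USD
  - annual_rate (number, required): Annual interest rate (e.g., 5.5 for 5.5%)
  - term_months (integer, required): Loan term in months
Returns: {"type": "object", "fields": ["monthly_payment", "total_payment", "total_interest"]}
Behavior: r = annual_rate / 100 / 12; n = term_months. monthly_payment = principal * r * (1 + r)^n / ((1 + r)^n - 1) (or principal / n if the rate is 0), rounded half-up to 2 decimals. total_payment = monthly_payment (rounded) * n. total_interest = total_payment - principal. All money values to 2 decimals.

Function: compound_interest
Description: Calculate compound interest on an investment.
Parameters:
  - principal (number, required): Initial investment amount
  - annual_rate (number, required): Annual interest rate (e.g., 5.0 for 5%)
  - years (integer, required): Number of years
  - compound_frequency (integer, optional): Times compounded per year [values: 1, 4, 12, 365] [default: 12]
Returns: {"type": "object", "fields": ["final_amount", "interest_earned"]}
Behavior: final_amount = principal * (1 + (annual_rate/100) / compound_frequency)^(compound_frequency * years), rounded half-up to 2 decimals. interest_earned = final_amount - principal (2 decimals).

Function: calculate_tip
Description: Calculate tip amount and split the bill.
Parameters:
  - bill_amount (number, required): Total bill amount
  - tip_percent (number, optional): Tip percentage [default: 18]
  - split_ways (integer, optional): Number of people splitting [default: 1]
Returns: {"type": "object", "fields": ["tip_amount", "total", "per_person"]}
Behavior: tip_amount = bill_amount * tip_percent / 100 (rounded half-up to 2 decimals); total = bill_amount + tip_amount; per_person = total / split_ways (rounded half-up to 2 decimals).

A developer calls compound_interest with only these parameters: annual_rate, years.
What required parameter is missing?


Required parameters: principal, annual_rate, years
Provided: annual_rate, years
Missing: principal
principal


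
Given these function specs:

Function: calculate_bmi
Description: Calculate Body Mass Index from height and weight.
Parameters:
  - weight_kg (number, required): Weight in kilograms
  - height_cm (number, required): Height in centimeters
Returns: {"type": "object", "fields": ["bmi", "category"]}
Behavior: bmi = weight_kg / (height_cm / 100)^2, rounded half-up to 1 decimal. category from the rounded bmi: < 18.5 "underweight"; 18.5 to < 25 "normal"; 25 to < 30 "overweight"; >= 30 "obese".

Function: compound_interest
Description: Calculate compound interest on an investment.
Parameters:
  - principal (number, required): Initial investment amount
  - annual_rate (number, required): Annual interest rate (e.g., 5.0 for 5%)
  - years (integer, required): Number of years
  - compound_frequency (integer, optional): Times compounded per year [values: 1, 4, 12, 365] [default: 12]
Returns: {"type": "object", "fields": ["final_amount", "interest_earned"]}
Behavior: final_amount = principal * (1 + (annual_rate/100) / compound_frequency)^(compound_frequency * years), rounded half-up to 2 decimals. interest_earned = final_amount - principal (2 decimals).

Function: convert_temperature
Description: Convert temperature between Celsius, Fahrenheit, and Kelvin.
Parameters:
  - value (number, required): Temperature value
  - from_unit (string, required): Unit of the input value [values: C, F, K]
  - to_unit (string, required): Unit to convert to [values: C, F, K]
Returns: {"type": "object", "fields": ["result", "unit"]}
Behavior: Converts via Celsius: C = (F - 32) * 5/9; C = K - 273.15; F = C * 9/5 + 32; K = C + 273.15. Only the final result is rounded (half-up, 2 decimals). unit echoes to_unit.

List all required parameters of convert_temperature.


Parameters of convert_temperature and their required/optional flag:
  value: required
  from_unit: required
  to_unit: required
from_unit, to_unit, value


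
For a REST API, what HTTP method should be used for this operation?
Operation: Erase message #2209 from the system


GET = read, POST = create, PUT = update/replace, DELETE = remove
This operation is a removal.
DELETE


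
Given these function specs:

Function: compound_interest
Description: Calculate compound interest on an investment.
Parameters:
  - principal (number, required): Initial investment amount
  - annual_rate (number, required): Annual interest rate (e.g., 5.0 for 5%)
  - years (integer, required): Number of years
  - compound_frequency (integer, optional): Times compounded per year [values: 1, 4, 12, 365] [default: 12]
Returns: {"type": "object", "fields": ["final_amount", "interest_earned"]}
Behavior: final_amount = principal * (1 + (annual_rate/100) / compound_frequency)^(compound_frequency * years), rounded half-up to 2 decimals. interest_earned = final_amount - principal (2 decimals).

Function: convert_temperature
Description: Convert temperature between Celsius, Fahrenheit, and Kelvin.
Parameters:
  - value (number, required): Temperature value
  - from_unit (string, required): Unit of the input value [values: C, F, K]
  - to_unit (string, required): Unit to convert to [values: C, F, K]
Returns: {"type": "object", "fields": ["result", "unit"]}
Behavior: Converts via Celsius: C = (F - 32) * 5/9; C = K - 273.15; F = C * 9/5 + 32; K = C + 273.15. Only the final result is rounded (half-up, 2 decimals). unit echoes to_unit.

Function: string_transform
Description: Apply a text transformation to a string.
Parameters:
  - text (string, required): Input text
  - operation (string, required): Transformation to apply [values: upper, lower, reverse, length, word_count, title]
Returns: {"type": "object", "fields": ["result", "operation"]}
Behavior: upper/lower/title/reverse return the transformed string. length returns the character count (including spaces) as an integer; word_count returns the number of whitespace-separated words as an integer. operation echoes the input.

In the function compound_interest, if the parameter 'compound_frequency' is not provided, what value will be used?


The compound_interest spec declares:
  - compound_frequency (integer, optional): Times compounded per year [values: 1, 4, 12, 365] [default: 12]
Default:
12


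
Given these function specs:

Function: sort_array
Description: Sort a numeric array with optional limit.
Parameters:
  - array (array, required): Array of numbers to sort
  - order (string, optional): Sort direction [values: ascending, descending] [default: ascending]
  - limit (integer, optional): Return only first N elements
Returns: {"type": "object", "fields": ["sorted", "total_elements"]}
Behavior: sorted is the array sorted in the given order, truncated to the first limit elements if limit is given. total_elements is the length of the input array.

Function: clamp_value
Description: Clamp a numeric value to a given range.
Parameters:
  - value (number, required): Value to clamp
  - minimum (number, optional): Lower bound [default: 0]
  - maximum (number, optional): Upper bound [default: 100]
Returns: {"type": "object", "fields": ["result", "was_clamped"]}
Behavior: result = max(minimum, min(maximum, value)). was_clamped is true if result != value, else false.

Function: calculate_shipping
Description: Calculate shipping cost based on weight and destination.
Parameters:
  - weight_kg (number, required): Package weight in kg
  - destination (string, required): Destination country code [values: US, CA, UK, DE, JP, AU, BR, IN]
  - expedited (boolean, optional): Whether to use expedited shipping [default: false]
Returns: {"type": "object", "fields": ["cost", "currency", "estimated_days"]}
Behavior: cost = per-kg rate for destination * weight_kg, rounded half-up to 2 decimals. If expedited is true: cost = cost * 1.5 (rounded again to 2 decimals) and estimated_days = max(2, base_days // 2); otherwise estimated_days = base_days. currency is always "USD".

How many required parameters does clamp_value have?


Parameters of clamp_value: value (required), minimum (optional), maximum (optional)
Required count:
1


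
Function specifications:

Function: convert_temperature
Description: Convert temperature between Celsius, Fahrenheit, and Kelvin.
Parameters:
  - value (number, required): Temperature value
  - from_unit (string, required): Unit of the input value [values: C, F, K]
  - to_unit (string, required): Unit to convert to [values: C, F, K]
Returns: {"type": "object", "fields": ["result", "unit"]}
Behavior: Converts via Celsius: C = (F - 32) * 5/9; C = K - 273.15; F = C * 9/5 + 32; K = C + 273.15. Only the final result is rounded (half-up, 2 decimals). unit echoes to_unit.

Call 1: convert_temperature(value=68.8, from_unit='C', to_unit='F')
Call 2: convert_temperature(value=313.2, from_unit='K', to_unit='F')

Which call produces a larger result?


Call 1:
  Input already in C: 68.8
  To F: 68.8 * 9/5 + 32 = 155.84
  Round to 2 decimals: 155.84
  -> 155.84 F
Call 2:
  To C: 313.2 - 273.15 = 40.05
  To F: 40.05 * 9/5 + 32 = 104.09
  Round to 2 decimals: 104.09
  -> 104.09 F
Call 1 (155.84 F)


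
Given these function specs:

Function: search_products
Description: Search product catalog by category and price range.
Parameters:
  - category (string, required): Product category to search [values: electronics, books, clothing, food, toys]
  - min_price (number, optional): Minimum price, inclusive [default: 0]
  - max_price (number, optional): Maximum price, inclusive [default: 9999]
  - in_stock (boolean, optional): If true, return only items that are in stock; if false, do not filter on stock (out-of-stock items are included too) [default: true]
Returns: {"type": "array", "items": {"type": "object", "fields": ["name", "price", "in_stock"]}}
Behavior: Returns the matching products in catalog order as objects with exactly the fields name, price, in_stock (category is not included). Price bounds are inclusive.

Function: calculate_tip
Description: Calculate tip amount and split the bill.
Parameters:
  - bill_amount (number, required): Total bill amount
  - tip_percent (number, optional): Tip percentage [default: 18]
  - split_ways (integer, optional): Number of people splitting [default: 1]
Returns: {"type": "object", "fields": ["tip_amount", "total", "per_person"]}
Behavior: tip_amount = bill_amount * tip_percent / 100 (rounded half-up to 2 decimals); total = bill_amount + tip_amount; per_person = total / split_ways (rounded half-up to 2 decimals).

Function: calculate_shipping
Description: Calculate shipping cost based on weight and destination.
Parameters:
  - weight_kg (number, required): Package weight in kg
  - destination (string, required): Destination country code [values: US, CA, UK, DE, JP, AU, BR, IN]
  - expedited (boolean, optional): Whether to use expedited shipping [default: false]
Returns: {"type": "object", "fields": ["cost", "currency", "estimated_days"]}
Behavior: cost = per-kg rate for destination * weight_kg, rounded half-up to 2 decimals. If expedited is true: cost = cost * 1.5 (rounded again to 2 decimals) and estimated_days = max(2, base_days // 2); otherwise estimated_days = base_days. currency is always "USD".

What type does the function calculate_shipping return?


The calculate_shipping spec declares Returns: {"type": "object", "fields": ["cost", "currency", "estimated_days"]}
Type:
object
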